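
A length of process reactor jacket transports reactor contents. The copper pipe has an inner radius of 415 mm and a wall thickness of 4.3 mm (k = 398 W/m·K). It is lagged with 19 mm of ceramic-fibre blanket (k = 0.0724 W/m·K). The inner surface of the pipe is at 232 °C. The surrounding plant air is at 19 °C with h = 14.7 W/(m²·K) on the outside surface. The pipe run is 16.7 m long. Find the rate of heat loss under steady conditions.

Per-layer cylindrical resistances, series-summed:
R_copper pipe wall = ln(419.3/415)/(2π×398×16.7) = 2.468×10^-7 K/W
R_ceramic-fibre blanket = ln(438.3/419.3)/(2π×0.0724×16.7) = 0.005834 K/W
R_outer film = 1/(h_o·2πr_oL) = 1/(14.7×2π×0.4383×16.7) = 0.001479 K/W
R_total = 0.007313 K/W
Q = ΔT/R_total = 213/0.007313

Q ≈ 29100 W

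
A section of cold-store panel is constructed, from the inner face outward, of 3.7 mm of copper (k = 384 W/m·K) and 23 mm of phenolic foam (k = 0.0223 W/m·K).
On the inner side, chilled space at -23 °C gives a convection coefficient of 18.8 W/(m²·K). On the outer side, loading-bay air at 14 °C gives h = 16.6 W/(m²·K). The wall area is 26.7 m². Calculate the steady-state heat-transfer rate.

Q ≈ 863 W

Using the resistance-network approach (series):
R_inner film = 1/(h_i·A) = 1/(18.8×26.7) = 0.001992 K/W
R_copper = L/(kA) = 0.0037/(384×26.7) = 3.609×10^-7 K/W
R_phenolic foam = L/(kA) = 0.023/(0.0223×26.7) = 0.03863 K/W
R_outer film = 1/(h_o·A) = 1/(16.6×26.7) = 0.002256 K/W
R_total = 0.04288 K/W
Q = ΔT / R_total = 37 / 0.04288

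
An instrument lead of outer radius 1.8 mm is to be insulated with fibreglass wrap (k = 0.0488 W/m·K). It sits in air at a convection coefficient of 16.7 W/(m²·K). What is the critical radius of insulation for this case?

For a cylinder r_cr = k/h = 0.0488/16.7
r_cr = 2.92 mm; since the bare radius (1.8 mm) is below r_cr, adding a thin layer of insulation will *increase* heat loss.

r_cr ≈ 2.92 mm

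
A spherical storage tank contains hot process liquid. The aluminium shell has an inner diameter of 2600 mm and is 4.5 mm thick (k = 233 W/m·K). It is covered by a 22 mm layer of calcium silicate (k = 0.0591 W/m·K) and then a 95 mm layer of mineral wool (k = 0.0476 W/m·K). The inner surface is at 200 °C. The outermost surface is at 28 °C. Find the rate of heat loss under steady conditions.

Q ≈ 1700 W

For a spherical shell R = (1/r₁ − 1/r₂)/(4πk); film R = 1/(h·4πr²). In series:
R_aluminium shell = (1/1.3 − 1/1.3045)/(4π×233) = 9.063×10^-7 K/W
R_calcium silicate = (1/1.3045 − 1/1.3265)/(4π×0.0591) = 0.01712 K/W
R_mineral wool = (1/1.3265 − 1/1.4215)/(4π×0.0476) = 0.08423 K/W
R_total = 0.1013 K/W
Q = ΔT/R_total = 172/0.1013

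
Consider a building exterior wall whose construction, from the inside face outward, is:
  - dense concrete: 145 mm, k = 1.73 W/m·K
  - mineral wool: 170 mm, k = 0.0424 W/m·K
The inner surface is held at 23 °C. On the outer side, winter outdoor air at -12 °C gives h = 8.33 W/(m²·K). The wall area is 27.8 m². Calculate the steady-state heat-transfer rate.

Series thermal resistances:
R_dense concrete = L/(kA) = 0.145/(1.73×27.8) = 0.003015 K/W
R_mineral wool = L/(kA) = 0.17/(0.0424×27.8) = 0.1442 K/W
R_outer film = 1/(h_o·A) = 1/(8.33×27.8) = 0.004318 K/W
R_total = 0.1516 K/W
Q = ΔT / R_total = 35 / 0.1516

Q ≈ 231 W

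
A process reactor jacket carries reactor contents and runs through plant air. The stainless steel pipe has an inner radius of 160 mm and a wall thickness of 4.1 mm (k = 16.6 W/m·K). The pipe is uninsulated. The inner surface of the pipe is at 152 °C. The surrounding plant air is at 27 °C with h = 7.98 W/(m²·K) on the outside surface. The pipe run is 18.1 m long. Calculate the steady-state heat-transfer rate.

Q ≈ 18600 W

Per-layer cylindrical resistances, series-summed:
R_stainless steel pipe wall = ln(164.1/160)/(2π×16.6×18.1) = 1.34×10^-5 K/W
R_outer film = 1/(h_o·2πr_oL) = 1/(7.98×2π×0.1641×18.1) = 0.006715 K/W
R_total = 0.006728 K/W
Q = ΔT/R_total = 125/0.006728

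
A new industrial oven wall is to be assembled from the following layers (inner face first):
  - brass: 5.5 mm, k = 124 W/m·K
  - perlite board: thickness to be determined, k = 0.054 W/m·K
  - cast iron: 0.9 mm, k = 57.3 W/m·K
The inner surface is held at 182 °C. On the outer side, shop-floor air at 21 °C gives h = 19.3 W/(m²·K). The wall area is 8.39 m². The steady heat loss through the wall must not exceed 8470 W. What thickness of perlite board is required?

L ≈ 5.81 mm

Model the wall as resistances in series:
R_brass = L/(kA) = 0.0055/(124×8.39) = 5.287×10^-6 K/W
R_cast iron = L/(kA) = 0.0009/(57.3×8.39) = 1.872×10^-6 K/W
R_outer film = 1/(h_o·A) = 1/(19.3×8.39) = 0.006176 K/W
Sum of the known resistances R_other = 0.006183 K/W
Required total resistance R_tot = ΔT/Q_allow = 161/8470 = 0.01901 K/W
R_perlite board = R_tot − R_other = 0.01283 K/W
L = R·k·A = 0.01283×0.054×8.39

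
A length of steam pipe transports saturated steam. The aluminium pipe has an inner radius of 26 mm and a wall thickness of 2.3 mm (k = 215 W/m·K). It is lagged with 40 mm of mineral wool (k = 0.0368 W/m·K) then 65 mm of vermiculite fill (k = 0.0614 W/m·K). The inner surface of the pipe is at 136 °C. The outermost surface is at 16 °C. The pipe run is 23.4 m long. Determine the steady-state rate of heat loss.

Q ≈ 507 W

Treating each annulus and film as a series resistance:
R_aluminium pipe wall = ln(28.3/26)/(2π×215×23.4) = 2.682×10^-6 K/W
R_mineral wool = ln(68.3/28.3)/(2π×0.0368×23.4) = 0.1628 K/W
R_vermiculite fill = ln(133.3/68.3)/(2π×0.0614×23.4) = 0.07407 K/W
R_total = 0.2369 K/W
Q = ΔT/R_total = 120/0.2369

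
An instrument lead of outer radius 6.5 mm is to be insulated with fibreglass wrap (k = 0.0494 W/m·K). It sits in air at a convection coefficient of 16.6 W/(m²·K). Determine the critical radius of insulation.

r_cr ≈ 2.98 mm

For a cylinder r_cr = k/h = 0.0494/16.6
r_cr = 2.98 mm; since the bare radius (6.5 mm) is above r_cr, any added insulation will reduce heat loss.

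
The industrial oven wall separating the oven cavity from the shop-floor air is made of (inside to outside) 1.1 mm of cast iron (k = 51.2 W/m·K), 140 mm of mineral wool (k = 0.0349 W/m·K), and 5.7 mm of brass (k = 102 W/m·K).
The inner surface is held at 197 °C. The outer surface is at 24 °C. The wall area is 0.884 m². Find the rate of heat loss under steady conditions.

Using the resistance-network approach (series):
R_cast iron = L/(kA) = 0.0011/(51.2×0.884) = 2.43×10^-5 K/W
R_mineral wool = L/(kA) = 0.14/(0.0349×0.884) = 4.538 K/W
R_brass = L/(kA) = 0.0057/(102×0.884) = 6.322×10^-5 K/W
R_total = 4.538 K/W
Q = ΔT / R_total = 173 / 4.538

Q ≈ 38.1 W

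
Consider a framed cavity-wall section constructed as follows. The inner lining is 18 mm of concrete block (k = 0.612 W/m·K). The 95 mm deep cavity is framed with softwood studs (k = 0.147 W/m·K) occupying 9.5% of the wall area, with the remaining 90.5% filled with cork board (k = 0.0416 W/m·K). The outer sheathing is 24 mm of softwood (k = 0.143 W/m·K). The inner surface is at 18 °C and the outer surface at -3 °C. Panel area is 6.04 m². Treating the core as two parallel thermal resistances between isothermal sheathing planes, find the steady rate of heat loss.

Sheathing layers in series; stud and cavity paths in parallel between them.
R_inner = 0.018/(0.612×6.04) = 0.004869 K/W
R_stud  = 0.095/(0.147×0.095×6.04) = 1.126 K/W
R_cav   = 0.095/(0.0416×0.905×6.04) = 0.4178 K/W
1/R_core = 1/R_stud + 1/R_cav → R_core = 0.3047 K/W
R_outer = 0.024/(0.143×6.04) = 0.02779 K/W
R_total = 0.3374 K/W
Q = ΔT/R_total = 21/0.3374

Q ≈ 62.2 W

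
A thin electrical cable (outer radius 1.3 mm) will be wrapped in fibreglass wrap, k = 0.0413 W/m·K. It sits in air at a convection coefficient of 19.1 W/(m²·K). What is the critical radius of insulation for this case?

For a cylinder r_cr = k/h = 0.0413/19.1
r_cr = 2.16 mm; since the bare radius (1.3 mm) is below r_cr, adding a thin layer of insulation will *increase* heat loss.

r_cr ≈ 2.16 mm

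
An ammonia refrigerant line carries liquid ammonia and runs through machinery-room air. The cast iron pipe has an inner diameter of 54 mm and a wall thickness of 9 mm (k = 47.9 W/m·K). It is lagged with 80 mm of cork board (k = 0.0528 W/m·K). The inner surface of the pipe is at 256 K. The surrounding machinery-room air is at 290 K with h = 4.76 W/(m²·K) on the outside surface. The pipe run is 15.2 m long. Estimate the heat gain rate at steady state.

Q ≈ 135 W

Per-layer cylindrical resistances, series-summed:
R_cast iron pipe wall = ln(36/27)/(2π×47.9×15.2) = 6.289×10^-5 K/W
R_cork board = ln(116/36)/(2π×0.0528×15.2) = 0.232 K/W
R_outer film = 1/(h_o·2πr_oL) = 1/(4.76×2π×0.116×15.2) = 0.01896 K/W
R_total = 0.2511 K/W
Q = ΔT/R_total = 34/0.2511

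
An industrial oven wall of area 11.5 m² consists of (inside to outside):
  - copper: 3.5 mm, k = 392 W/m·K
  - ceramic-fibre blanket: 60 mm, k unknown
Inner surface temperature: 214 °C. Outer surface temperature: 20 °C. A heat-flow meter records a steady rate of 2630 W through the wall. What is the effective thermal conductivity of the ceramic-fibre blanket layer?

k ≈ 0.0707 W/(m·K)

Thermal resistances in series:
R_copper = L/(kA) = 0.0035/(392×11.5) = 7.764×10^-7 K/W
Sum of known resistances R_other = 7.764×10^-7 K/W
Total R = ΔT/Q = 194/2630 = 0.07376 K/W
R_ceramic-fibre blanket = R_total − R_other = 0.07376 K/W
k = L/(R·A) = 0.06/(0.07376×11.5)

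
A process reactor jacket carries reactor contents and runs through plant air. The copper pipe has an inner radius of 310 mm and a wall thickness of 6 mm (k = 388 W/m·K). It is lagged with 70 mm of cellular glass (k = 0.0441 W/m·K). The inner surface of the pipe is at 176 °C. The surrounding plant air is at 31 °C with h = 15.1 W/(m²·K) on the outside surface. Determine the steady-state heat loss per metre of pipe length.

q′ ≈ 193 W/m

Cylindrical conduction, so R = ln(r₂/r₁)/(2πkL) per layer, in series:
R_copper pipe wall = ln(316/310)/(2π×388×1) = 7.863×10^-6 K/W
R_cellular glass = ln(386/316)/(2π×0.0441×1) = 0.7221 K/W
R_outer film = 1/(h_o·2πr_oL) = 1/(15.1×2π×0.386×1) = 0.02731 K/W
R_total = 0.7494 K/W
Q = ΔT/R_total = 145/0.7494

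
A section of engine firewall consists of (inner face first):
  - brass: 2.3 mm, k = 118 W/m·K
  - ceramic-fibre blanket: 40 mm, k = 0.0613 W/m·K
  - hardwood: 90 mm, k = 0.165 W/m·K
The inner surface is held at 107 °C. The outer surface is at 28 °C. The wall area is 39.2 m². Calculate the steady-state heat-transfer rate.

Q ≈ 2580 W

Treating each layer as a thermal resistance in series:
R_brass = L/(kA) = 0.0023/(118×39.2) = 4.972×10^-7 K/W
R_ceramic-fibre blanket = L/(kA) = 0.04/(0.0613×39.2) = 0.01665 K/W
R_hardwood = L/(kA) = 0.09/(0.165×39.2) = 0.01391 K/W
R_total = 0.03056 K/W
Q = ΔT / R_total = 79 / 0.03056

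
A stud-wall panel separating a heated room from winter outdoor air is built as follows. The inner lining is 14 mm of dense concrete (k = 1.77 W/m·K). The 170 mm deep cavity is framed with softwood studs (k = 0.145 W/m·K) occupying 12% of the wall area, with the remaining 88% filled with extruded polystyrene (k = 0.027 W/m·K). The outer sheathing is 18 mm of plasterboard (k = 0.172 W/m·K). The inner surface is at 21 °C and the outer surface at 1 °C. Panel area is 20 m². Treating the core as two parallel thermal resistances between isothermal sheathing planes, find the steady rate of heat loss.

Q ≈ 94.3 W

Sheathing layers in series; stud and cavity paths in parallel between them.
R_inner = 0.014/(1.77×20) = 3.955×10^-4 K/W
R_stud  = 0.17/(0.145×0.12×20) = 0.4885 K/W
R_cav   = 0.17/(0.027×0.88×20) = 0.3577 K/W
1/R_core = 1/R_stud + 1/R_cav → R_core = 0.2065 K/W
R_outer = 0.018/(0.172×20) = 0.005233 K/W
R_total = 0.2121 K/W
Q = ΔT/R_total = 20/0.2121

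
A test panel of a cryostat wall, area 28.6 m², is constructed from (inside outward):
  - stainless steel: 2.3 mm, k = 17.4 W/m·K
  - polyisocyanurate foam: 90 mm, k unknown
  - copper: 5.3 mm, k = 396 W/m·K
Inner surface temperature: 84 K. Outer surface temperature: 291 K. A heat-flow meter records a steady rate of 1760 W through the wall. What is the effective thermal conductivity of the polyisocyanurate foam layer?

Model the wall as resistances in series:
R_stainless steel = L/(kA) = 0.0023/(17.4×28.6) = 4.622×10^-6 K/W
R_copper = L/(kA) = 0.0053/(396×28.6) = 4.68×10^-7 K/W
Sum of known resistances R_other = 5.09×10^-6 K/W
Total R = ΔT/Q = 207/1760 = 0.1176 K/W
R_polyisocyanurate foam = R_total − R_other = 0.1176 K/W
k = L/(R·A) = 0.09/(0.1176×28.6)

k ≈ 0.0268 W/(m·K)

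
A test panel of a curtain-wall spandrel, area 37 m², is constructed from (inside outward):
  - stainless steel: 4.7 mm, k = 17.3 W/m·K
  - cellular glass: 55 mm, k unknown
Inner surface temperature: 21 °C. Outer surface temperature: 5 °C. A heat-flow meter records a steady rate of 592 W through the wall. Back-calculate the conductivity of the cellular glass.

Thermal resistances in series:
R_stainless steel = L/(kA) = 0.0047/(17.3×37) = 7.343×10^-6 K/W
Sum of known resistances R_other = 7.343×10^-6 K/W
Total R = ΔT/Q = 16/592 = 0.02703 K/W
R_cellular glass = R_total − R_other = 0.02702 K/W
k = L/(R·A) = 0.055/(0.02702×37)

k ≈ 0.055 W/(m·K)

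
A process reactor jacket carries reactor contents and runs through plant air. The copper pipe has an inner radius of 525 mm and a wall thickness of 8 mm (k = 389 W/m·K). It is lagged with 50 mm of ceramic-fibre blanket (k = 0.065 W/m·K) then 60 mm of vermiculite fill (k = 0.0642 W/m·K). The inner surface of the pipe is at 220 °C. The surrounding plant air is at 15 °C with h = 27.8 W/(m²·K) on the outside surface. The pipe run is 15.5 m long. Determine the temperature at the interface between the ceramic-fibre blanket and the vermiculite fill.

For a radial system each layer contributes R = ln(r_out/r_in)/(2πkL); films add R = 1/(hA).
R_copper pipe wall = ln(533/525)/(2π×389×15.5) = 3.992×10^-7 K/W
R_ceramic-fibre blanket = ln(583/533)/(2π×0.065×15.5) = 0.01416 K/W
R_vermiculite fill = ln(643/583)/(2π×0.0642×15.5) = 0.01567 K/W
R_outer film = 1/(h_o·2πr_oL) = 1/(27.8×2π×0.643×15.5) = 5.744×10^-4 K/W
R_total = 0.03041 K/W
Q = ΔT/R_total = 205/0.03041
Q = 6740 W
T_interface = T_inner − Q·ΣR(inner→interface) = 220 − 6740×0.01416

T ≈ 125 °C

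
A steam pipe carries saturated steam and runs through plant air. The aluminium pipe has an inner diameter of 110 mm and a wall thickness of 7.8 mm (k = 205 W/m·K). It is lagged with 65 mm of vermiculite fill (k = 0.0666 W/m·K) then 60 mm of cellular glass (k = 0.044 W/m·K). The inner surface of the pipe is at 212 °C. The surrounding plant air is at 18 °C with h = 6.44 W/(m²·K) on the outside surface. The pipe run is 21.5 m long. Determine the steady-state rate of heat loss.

Per-layer cylindrical resistances, series-summed:
R_aluminium pipe wall = ln(62.8/55)/(2π×205×21.5) = 4.789×10^-6 K/W
R_vermiculite fill = ln(127.8/62.8)/(2π×0.0666×21.5) = 0.07897 K/W
R_cellular glass = ln(187.8/127.8)/(2π×0.044×21.5) = 0.06476 K/W
R_outer film = 1/(h_o·2πr_oL) = 1/(6.44×2π×0.1878×21.5) = 0.006121 K/W
R_total = 0.1499 K/W
Q = ΔT/R_total = 194/0.1499

Q ≈ 1290 W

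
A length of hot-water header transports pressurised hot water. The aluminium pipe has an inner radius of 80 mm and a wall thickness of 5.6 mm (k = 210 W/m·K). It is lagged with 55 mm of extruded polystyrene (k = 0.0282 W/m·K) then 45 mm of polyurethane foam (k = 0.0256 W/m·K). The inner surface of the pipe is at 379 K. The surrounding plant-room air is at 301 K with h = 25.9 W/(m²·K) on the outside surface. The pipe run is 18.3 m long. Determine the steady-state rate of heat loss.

Q ≈ 313 W

Cylindrical conduction, so R = ln(r₂/r₁)/(2πkL) per layer, in series:
R_aluminium pipe wall = ln(85.6/80)/(2π×210×18.3) = 2.802×10^-6 K/W
R_extruded polystyrene = ln(140.6/85.6)/(2π×0.0282×18.3) = 0.153 K/W
R_polyurethane foam = ln(185.6/140.6)/(2π×0.0256×18.3) = 0.09433 K/W
R_outer film = 1/(h_o·2πr_oL) = 1/(25.9×2π×0.1856×18.3) = 0.001809 K/W
R_total = 0.2492 K/W
Q = ΔT/R_total = 78/0.2492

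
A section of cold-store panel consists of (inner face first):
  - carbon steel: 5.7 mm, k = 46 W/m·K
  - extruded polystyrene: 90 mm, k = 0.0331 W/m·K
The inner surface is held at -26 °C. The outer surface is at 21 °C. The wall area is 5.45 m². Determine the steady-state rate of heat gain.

Q ≈ 94.2 W

Using the resistance-network approach (series):
R_carbon steel = L/(kA) = 0.0057/(46×5.45) = 2.274×10^-5 K/W
R_extruded polystyrene = L/(kA) = 0.09/(0.0331×5.45) = 0.4989 K/W
R_total = 0.4989 K/W
Q = ΔT / R_total = 47 / 0.4989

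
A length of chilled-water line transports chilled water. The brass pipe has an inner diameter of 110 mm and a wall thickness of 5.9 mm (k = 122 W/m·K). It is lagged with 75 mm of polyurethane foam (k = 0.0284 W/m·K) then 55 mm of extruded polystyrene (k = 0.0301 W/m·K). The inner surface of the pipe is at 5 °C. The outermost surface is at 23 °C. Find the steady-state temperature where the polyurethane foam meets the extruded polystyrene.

T ≈ 17.9 °C

Cylindrical conduction, so R = ln(r₂/r₁)/(2πkL) per layer, in series:
R_brass pipe wall = ln(60.9/55)/(2π×122×1) = 1.329×10^-4 K/W
R_polyurethane foam = ln(135.9/60.9)/(2π×0.0284×1) = 4.498 K/W
R_extruded polystyrene = ln(190.9/135.9)/(2π×0.0301×1) = 1.797 K/W
R_total = 6.295 K/W
Q = ΔT/R_total = 18/6.295
Q = 2.86 W/m
T_interface = T_inner + Q·ΣR(inner→interface) = 5 + 2.86×4.498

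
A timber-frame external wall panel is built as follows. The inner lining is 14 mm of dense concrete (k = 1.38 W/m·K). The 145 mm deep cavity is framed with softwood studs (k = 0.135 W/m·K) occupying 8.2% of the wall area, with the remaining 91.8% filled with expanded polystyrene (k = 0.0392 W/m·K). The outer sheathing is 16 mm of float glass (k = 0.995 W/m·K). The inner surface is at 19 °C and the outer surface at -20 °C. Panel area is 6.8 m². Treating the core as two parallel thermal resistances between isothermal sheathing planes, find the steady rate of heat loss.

Sheathing layers in series; stud and cavity paths in parallel between them.
R_inner = 0.014/(1.38×6.8) = 0.001492 K/W
R_stud  = 0.145/(0.135×0.082×6.8) = 1.926 K/W
R_cav   = 0.145/(0.0392×0.918×6.8) = 0.5926 K/W
1/R_core = 1/R_stud + 1/R_cav → R_core = 0.4532 K/W
R_outer = 0.016/(0.995×6.8) = 0.002365 K/W
R_total = 0.457 K/W
Q = ΔT/R_total = 39/0.457

Q ≈ 85.3 W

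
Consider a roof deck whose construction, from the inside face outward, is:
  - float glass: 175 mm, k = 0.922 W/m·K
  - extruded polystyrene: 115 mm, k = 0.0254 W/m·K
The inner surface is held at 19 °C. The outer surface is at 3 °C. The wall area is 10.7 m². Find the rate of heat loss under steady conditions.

Using the resistance-network approach (series):
R_float glass = L/(kA) = 0.175/(0.922×10.7) = 0.01774 K/W
R_extruded polystyrene = L/(kA) = 0.115/(0.0254×10.7) = 0.4231 K/W
R_total = 0.4409 K/W
Q = ΔT / R_total = 16 / 0.4409

Q ≈ 36.3 W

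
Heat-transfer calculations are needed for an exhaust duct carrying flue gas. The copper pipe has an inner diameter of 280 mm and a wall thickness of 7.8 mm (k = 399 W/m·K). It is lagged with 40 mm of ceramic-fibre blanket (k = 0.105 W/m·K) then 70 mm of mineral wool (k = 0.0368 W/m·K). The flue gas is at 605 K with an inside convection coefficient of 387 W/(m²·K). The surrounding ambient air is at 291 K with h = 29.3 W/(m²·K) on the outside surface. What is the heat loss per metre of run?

Radial resistances (cylindrical: R_cond = ln(r_o/r_i)/(2πkL), R_conv = 1/(h·2πrL)):
R_inner film = 1/(h_i·2πr₁L) = 1/(387×2π×0.14×1) = 0.002938 K/W
R_copper pipe wall = ln(147.8/140)/(2π×399×1) = 2.163×10^-5 K/W
R_ceramic-fibre blanket = ln(187.8/147.8)/(2π×0.105×1) = 0.3631 K/W
R_mineral wool = ln(257.8/187.8)/(2π×0.0368×1) = 1.37 K/W
R_outer film = 1/(h_o·2πr_oL) = 1/(29.3×2π×0.2578×1) = 0.02107 K/W
R_total = 1.757 K/W
Q = ΔT/R_total = 314/1.757

q′ ≈ 179 W/m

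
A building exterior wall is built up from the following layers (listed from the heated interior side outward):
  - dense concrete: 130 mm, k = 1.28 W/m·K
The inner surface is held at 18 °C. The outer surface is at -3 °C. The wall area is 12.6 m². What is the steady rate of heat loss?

Thermal resistances in series:
R_dense concrete = L/(kA) = 0.13/(1.28×12.6) = 0.008061 K/W
R_total = 0.008061 K/W
Q = ΔT / R_total = 21 / 0.008061

Q ≈ 2610 W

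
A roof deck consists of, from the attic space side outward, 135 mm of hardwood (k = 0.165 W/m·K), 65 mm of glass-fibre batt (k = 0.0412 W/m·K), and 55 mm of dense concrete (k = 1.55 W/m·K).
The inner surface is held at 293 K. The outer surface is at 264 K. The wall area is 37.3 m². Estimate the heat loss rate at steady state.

Treating each layer as a thermal resistance in series:
R_hardwood = L/(kA) = 0.135/(0.165×37.3) = 0.02194 K/W
R_glass-fibre batt = L/(kA) = 0.065/(0.0412×37.3) = 0.0423 K/W
R_dense concrete = L/(kA) = 0.055/(1.55×37.3) = 9.513×10^-4 K/W
R_total = 0.06518 K/W
Q = ΔT / R_total = 29 / 0.06518

Q ≈ 445 W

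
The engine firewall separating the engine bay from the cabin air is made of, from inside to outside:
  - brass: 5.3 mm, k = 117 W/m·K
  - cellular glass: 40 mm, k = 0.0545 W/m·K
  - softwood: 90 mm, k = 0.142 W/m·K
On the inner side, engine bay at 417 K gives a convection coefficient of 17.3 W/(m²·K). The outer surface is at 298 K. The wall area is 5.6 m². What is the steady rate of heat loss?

Thermal resistances in series:
R_inner film = 1/(h_i·A) = 1/(17.3×5.6) = 0.01032 K/W
R_brass = L/(kA) = 0.0053/(117×5.6) = 8.089×10^-6 K/W
R_cellular glass = L/(kA) = 0.04/(0.0545×5.6) = 0.1311 K/W
R_softwood = L/(kA) = 0.09/(0.142×5.6) = 0.1132 K/W
R_total = 0.2546 K/W
Q = ΔT / R_total = 119 / 0.2546

Q ≈ 467 W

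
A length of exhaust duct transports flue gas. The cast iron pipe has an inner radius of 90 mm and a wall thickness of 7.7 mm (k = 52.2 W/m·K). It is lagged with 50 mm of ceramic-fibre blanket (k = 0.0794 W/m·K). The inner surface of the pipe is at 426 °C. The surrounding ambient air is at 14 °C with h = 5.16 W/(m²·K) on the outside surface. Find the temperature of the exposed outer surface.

Cylindrical conduction, so R = ln(r₂/r₁)/(2πkL) per layer, in series:
R_cast iron pipe wall = ln(97.7/90)/(2π×52.2×1) = 2.503×10^-4 K/W
R_ceramic-fibre blanket = ln(147.7/97.7)/(2π×0.0794×1) = 0.8284 K/W
R_outer film = 1/(h_o·2πr_oL) = 1/(5.16×2π×0.1477×1) = 0.2088 K/W
R_total = 1.037 K/W
Q = ΔT/R_total = 412/1.037
Q = 397 W/m
T_interface = T_inner − Q·ΣR(inner→interface) = 426 − 397×0.8287

T ≈ 96.9 °C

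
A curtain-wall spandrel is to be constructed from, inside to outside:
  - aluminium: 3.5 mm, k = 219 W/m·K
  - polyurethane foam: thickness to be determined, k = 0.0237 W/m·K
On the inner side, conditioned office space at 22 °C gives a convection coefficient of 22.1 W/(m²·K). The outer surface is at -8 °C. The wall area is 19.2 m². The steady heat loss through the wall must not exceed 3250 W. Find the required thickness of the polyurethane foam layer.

Model the wall as resistances in series:
R_inner film = 1/(h_i·A) = 1/(22.1×19.2) = 0.002357 K/W
R_aluminium = L/(kA) = 0.0035/(219×19.2) = 8.324×10^-7 K/W
Sum of the known resistances R_other = 0.002358 K/W
Required total resistance R_tot = ΔT/Q_allow = 30/3250 = 0.009231 K/W
R_polyurethane foam = R_tot − R_other = 0.006873 K/W
L = R·k·A = 0.006873×0.0237×19.2

L ≈ 3.13 mm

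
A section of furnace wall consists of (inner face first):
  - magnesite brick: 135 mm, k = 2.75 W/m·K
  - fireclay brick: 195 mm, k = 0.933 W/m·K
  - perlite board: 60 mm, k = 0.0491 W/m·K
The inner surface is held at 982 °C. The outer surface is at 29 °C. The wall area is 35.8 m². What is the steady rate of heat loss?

Q ≈ 23100 W

Series thermal resistances:
R_magnesite brick = L/(kA) = 0.135/(2.75×35.8) = 0.001371 K/W
R_fireclay brick = L/(kA) = 0.195/(0.933×35.8) = 0.005838 K/W
R_perlite board = L/(kA) = 0.06/(0.0491×35.8) = 0.03413 K/W
R_total = 0.04134 K/W
Q = ΔT / R_total = 953 / 0.04134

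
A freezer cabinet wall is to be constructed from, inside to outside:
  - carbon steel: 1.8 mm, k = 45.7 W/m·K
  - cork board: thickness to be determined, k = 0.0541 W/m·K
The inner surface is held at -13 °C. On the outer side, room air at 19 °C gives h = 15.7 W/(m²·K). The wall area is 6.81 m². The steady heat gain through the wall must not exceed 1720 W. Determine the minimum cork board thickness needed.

L ≈ 3.41 mm

Model the wall as resistances in series:
R_carbon steel = L/(kA) = 0.0018/(45.7×6.81) = 5.784×10^-6 K/W
R_outer film = 1/(h_o·A) = 1/(15.7×6.81) = 0.009353 K/W
Sum of the known resistances R_other = 0.009359 K/W
Required total resistance R_tot = ΔT/Q_allow = 32/1720 = 0.0186 K/W
R_cork board = R_tot − R_other = 0.009246 K/W
L = R·k·A = 0.009246×0.0541×6.81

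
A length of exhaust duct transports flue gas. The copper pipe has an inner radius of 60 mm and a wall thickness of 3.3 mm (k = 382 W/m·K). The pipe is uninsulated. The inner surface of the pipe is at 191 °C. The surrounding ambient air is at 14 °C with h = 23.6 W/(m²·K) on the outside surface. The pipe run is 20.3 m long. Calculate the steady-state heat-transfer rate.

Radial resistances (cylindrical: R_cond = ln(r_o/r_i)/(2πkL), R_conv = 1/(h·2πrL)):
R_copper pipe wall = ln(63.3/60)/(2π×382×20.3) = 1.099×10^-6 K/W
R_outer film = 1/(h_o·2πr_oL) = 1/(23.6×2π×0.0633×20.3) = 0.005248 K/W
R_total = 0.005249 K/W
Q = ΔT/R_total = 177/0.005249

Q ≈ 33700 W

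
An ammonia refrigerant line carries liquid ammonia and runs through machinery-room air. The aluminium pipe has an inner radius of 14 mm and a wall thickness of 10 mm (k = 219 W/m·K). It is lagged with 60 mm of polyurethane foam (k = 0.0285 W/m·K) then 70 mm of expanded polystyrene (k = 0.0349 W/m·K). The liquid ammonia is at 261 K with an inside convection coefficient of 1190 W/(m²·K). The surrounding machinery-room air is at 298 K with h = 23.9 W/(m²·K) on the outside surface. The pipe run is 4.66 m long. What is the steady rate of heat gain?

Radial resistances (cylindrical: R_cond = ln(r_o/r_i)/(2πkL), R_conv = 1/(h·2πrL)):
R_inner film = 1/(h_i·2πr₁L) = 1/(1190×2π×0.014×4.66) = 0.00205 K/W
R_aluminium pipe wall = ln(24/14)/(2π×219×4.66) = 8.406×10^-5 K/W
R_polyurethane foam = ln(84/24)/(2π×0.0285×4.66) = 1.501 K/W
R_expanded polystyrene = ln(154/84)/(2π×0.0349×4.66) = 0.5932 K/W
R_outer film = 1/(h_o·2πr_oL) = 1/(23.9×2π×0.154×4.66) = 0.009279 K/W
R_total = 2.106 K/W
Q = ΔT/R_total = 37/2.106

Q ≈ 17.6 W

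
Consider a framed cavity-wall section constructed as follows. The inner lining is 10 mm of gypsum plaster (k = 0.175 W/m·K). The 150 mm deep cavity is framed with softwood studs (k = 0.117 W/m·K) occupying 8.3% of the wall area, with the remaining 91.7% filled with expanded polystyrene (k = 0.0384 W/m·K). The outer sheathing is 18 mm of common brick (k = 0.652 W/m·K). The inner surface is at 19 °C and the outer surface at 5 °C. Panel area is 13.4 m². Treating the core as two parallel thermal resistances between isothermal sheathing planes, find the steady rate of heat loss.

Sheathing layers in series; stud and cavity paths in parallel between them.
R_inner = 0.01/(0.175×13.4) = 0.004264 K/W
R_stud  = 0.15/(0.117×0.083×13.4) = 1.153 K/W
R_cav   = 0.15/(0.0384×0.917×13.4) = 0.3179 K/W
1/R_core = 1/R_stud + 1/R_cav → R_core = 0.2492 K/W
R_outer = 0.018/(0.652×13.4) = 0.00206 K/W
R_total = 0.2555 K/W
Q = ΔT/R_total = 14/0.2555

Q ≈ 54.8 W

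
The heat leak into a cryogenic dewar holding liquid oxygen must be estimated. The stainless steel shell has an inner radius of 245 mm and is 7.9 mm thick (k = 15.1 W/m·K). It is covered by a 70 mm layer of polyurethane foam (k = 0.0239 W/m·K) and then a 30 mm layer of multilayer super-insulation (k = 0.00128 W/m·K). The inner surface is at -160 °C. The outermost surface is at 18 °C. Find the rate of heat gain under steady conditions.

Radial (spherical) resistances in series:
R_stainless steel shell = (1/0.245 − 1/0.2529)/(4π×15.1) = 6.719×10^-4 K/W
R_polyurethane foam = (1/0.2529 − 1/0.3229)/(4π×0.0239) = 2.854 K/W
R_multilayer super-insulation = (1/0.3229 − 1/0.3529)/(4π×0.00128) = 16.37 K/W
R_total = 19.22 K/W
Q = ΔT/R_total = 178/19.22

Q ≈ 9.26 W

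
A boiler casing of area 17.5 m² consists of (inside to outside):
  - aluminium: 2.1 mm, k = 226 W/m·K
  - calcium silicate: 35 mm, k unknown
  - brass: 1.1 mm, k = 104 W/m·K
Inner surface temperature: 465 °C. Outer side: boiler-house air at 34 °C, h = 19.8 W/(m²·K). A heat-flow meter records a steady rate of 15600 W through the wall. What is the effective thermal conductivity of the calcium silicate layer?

Treating each layer as a thermal resistance in series:
R_aluminium = L/(kA) = 0.0021/(226×17.5) = 5.31×10^-7 K/W
R_brass = L/(kA) = 0.0011/(104×17.5) = 6.044×10^-7 K/W
R_outer film = 1/(h_o·A) = 1/(19.8×17.5) = 0.002886 K/W
Sum of known resistances R_other = 0.002887 K/W
Total R = ΔT/Q = 431/15600 = 0.02763 K/W
R_calcium silicate = R_total − R_other = 0.02474 K/W
k = L/(R·A) = 0.035/(0.02474×17.5)

k ≈ 0.0808 W/(m·K)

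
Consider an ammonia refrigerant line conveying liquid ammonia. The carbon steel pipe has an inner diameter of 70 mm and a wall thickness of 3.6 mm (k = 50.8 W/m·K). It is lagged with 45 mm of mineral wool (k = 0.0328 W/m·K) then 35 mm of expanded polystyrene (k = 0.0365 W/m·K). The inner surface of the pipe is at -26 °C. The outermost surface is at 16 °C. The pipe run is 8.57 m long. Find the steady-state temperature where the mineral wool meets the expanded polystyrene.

Radial resistances (cylindrical: R_cond = ln(r_o/r_i)/(2πkL), R_conv = 1/(h·2πrL)):
R_carbon steel pipe wall = ln(38.6/35)/(2π×50.8×8.57) = 3.579×10^-5 K/W
R_mineral wool = ln(83.6/38.6)/(2π×0.0328×8.57) = 0.4375 K/W
R_expanded polystyrene = ln(118.6/83.6)/(2π×0.0365×8.57) = 0.1779 K/W
R_total = 0.6155 K/W
Q = ΔT/R_total = 42/0.6155
Q = 68.2 W
T_interface = T_inner + Q·ΣR(inner→interface) = -26 + 68.2×0.4376

T ≈ 3.86 °C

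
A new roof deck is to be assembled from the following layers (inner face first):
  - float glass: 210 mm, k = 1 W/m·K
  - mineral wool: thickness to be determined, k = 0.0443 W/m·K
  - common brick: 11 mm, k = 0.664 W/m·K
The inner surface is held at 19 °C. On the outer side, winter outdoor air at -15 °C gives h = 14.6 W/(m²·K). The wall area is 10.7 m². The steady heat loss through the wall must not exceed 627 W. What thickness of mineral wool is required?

Treating each layer as a thermal resistance in series:
R_float glass = L/(kA) = 0.21/(1×10.7) = 0.01963 K/W
R_common brick = L/(kA) = 0.011/(0.664×10.7) = 0.001548 K/W
R_outer film = 1/(h_o·A) = 1/(14.6×10.7) = 0.006401 K/W
Sum of the known resistances R_other = 0.02758 K/W
Required total resistance R_tot = ΔT/Q_allow = 34/627 = 0.05423 K/W
R_mineral wool = R_tot − R_other = 0.02665 K/W
L = R·k·A = 0.02665×0.0443×10.7

L ≈ 12.6 mm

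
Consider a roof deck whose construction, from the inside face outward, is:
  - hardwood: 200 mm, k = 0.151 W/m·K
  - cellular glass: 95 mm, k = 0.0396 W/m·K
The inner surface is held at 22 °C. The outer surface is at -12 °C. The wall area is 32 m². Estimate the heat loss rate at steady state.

Q ≈ 292 W

Thermal resistances in series:
R_hardwood = L/(kA) = 0.2/(0.151×32) = 0.04139 K/W
R_cellular glass = L/(kA) = 0.095/(0.0396×32) = 0.07497 K/W
R_total = 0.1164 K/W
Q = ΔT / R_total = 34 / 0.1164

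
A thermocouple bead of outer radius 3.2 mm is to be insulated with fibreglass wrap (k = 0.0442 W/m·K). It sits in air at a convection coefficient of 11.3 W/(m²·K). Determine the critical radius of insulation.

r_cr ≈ 7.82 mm

For a sphere r_cr = 2k/h = 2×0.0442/11.3
r_cr = 7.82 mm; since the bare radius (3.2 mm) is below r_cr, adding a thin layer of insulation will *increase* heat loss.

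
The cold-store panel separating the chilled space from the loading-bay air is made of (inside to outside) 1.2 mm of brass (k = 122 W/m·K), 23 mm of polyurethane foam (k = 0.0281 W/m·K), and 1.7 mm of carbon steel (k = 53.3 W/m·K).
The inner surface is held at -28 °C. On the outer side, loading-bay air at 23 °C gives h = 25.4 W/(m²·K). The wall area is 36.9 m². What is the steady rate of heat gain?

Q ≈ 2190 W

Model the wall as resistances in series:
R_brass = L/(kA) = 0.0012/(122×36.9) = 2.666×10^-7 K/W
R_polyurethane foam = L/(kA) = 0.023/(0.0281×36.9) = 0.02218 K/W
R_carbon steel = L/(kA) = 0.0017/(53.3×36.9) = 8.644×10^-7 K/W
R_outer film = 1/(h_o·A) = 1/(25.4×36.9) = 0.001067 K/W
R_total = 0.02325 K/W
Q = ΔT / R_total = 51 / 0.02325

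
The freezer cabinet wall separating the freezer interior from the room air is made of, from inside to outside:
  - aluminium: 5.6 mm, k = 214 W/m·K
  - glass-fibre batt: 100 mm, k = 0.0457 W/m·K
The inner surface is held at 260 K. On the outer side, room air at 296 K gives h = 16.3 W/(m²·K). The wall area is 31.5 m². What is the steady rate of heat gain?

Q ≈ 504 W

Treating each layer as a thermal resistance in series:
R_aluminium = L/(kA) = 0.0056/(214×31.5) = 8.307×10^-7 K/W
R_glass-fibre batt = L/(kA) = 0.1/(0.0457×31.5) = 0.06947 K/W
R_outer film = 1/(h_o·A) = 1/(16.3×31.5) = 0.001948 K/W
R_total = 0.07141 K/W
Q = ΔT / R_total = 36 / 0.07141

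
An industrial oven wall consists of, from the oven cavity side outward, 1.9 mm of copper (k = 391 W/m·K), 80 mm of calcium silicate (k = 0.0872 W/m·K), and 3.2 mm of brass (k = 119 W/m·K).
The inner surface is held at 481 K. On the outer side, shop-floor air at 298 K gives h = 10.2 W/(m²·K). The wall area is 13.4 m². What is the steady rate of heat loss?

Q ≈ 2410 W

Thermal resistances in series:
R_copper = L/(kA) = 0.0019/(391×13.4) = 3.626×10^-7 K/W
R_calcium silicate = L/(kA) = 0.08/(0.0872×13.4) = 0.06847 K/W
R_brass = L/(kA) = 0.0032/(119×13.4) = 2.007×10^-6 K/W
R_outer film = 1/(h_o·A) = 1/(10.2×13.4) = 0.007316 K/W
R_total = 0.07578 K/W
Q = ΔT / R_total = 183 / 0.07578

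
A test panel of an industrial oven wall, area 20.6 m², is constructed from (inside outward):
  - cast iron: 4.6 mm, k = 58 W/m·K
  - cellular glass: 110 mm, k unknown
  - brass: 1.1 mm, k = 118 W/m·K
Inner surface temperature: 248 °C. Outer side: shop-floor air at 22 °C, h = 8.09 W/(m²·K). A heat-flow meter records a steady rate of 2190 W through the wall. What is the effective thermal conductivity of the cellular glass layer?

k ≈ 0.0549 W/(m·K)

Series thermal resistances:
R_cast iron = L/(kA) = 0.0046/(58×20.6) = 3.85×10^-6 K/W
R_brass = L/(kA) = 0.0011/(118×20.6) = 4.525×10^-7 K/W
R_outer film = 1/(h_o·A) = 1/(8.09×20.6) = 0.006 K/W
Sum of known resistances R_other = 0.006005 K/W
Total R = ΔT/Q = 226/2190 = 0.1032 K/W
R_cellular glass = R_total − R_other = 0.09719 K/W
k = L/(R·A) = 0.11/(0.09719×20.6)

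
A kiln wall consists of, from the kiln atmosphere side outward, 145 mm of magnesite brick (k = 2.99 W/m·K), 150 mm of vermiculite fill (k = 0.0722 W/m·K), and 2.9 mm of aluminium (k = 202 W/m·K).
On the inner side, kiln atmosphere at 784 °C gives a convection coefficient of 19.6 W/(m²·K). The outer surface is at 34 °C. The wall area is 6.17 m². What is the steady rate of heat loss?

Thermal resistances in series:
R_inner film = 1/(h_i·A) = 1/(19.6×6.17) = 0.008269 K/W
R_magnesite brick = L/(kA) = 0.145/(2.99×6.17) = 0.00786 K/W
R_vermiculite fill = L/(kA) = 0.15/(0.0722×6.17) = 0.3367 K/W
R_aluminium = L/(kA) = 0.0029/(202×6.17) = 2.327×10^-6 K/W
R_total = 0.3529 K/W
Q = ΔT / R_total = 750 / 0.3529

Q ≈ 2130 W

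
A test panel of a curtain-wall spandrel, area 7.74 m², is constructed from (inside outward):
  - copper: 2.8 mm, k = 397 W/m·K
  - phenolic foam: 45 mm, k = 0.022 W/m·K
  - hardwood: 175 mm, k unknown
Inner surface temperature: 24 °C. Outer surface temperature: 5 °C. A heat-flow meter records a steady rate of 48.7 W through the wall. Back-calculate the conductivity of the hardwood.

Model the wall as resistances in series:
R_copper = L/(kA) = 0.0028/(397×7.74) = 9.112×10^-7 K/W
R_phenolic foam = L/(kA) = 0.045/(0.022×7.74) = 0.2643 K/W
Sum of known resistances R_other = 0.2643 K/W
Total R = ΔT/Q = 19/48.7 = 0.3901 K/W
R_hardwood = R_total − R_other = 0.1259 K/W
k = L/(R·A) = 0.175/(0.1259×7.74)

k ≈ 0.18 W/(m·K)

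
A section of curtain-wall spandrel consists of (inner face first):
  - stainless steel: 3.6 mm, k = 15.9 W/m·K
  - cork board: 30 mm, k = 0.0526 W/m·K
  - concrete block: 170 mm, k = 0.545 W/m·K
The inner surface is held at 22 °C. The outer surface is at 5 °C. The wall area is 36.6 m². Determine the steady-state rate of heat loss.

Q ≈ 705 W

Series thermal resistances:
R_stainless steel = L/(kA) = 0.0036/(15.9×36.6) = 6.186×10^-6 K/W
R_cork board = L/(kA) = 0.03/(0.0526×36.6) = 0.01558 K/W
R_concrete block = L/(kA) = 0.17/(0.545×36.6) = 0.008523 K/W
R_total = 0.02411 K/W
Q = ΔT / R_total = 17 / 0.02411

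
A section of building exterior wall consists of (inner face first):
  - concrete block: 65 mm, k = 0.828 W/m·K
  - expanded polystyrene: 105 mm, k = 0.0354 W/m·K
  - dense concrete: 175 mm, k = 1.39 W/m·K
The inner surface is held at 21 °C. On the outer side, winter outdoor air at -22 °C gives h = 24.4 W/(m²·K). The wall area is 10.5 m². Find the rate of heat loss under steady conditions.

Series thermal resistances:
R_concrete block = L/(kA) = 0.065/(0.828×10.5) = 0.007476 K/W
R_expanded polystyrene = L/(kA) = 0.105/(0.0354×10.5) = 0.2825 K/W
R_dense concrete = L/(kA) = 0.175/(1.39×10.5) = 0.01199 K/W
R_outer film = 1/(h_o·A) = 1/(24.4×10.5) = 0.003903 K/W
R_total = 0.3059 K/W
Q = ΔT / R_total = 43 / 0.3059

Q ≈ 141 W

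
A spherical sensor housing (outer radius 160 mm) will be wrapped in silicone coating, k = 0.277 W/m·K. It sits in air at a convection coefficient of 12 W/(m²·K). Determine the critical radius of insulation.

For a sphere r_cr = 2k/h = 2×0.277/12
r_cr = 46.2 mm; since the bare radius (160 mm) is above r_cr, any added insulation will reduce heat loss.

r_cr ≈ 46.2 mm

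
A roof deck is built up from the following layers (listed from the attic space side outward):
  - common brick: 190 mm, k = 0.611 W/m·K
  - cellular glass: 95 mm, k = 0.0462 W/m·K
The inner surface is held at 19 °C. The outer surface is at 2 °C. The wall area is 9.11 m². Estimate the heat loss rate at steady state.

Model the wall as resistances in series:
R_common brick = L/(kA) = 0.19/(0.611×9.11) = 0.03413 K/W
R_cellular glass = L/(kA) = 0.095/(0.0462×9.11) = 0.2257 K/W
R_total = 0.2599 K/W
Q = ΔT / R_total = 17 / 0.2599

Q ≈ 65.4 W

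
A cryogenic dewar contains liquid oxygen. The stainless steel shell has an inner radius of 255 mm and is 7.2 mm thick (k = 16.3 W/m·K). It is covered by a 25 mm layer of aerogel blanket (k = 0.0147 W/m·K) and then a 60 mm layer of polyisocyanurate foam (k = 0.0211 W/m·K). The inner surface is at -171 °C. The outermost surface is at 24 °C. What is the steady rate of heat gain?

Q ≈ 47.9 W

Spherical conduction: R = (1/r_in − 1/r_out)/(4πk) per layer; series-sum.
R_stainless steel shell = (1/0.255 − 1/0.2622)/(4π×16.3) = 5.257×10^-4 K/W
R_aerogel blanket = (1/0.2622 − 1/0.2872)/(4π×0.0147) = 1.797 K/W
R_polyisocyanurate foam = (1/0.2872 − 1/0.3472)/(4π×0.0211) = 2.269 K/W
R_total = 4.067 K/W
Q = ΔT/R_total = 195/4.067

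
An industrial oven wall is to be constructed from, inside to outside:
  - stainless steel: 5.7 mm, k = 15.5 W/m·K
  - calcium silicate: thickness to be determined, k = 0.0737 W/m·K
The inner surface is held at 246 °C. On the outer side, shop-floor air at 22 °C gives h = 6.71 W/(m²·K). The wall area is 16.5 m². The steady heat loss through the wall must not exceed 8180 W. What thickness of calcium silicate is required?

Treating each layer as a thermal resistance in series:
R_stainless steel = L/(kA) = 0.0057/(15.5×16.5) = 2.229×10^-5 K/W
R_outer film = 1/(h_o·A) = 1/(6.71×16.5) = 0.009032 K/W
Sum of the known resistances R_other = 0.009054 K/W
Required total resistance R_tot = ΔT/Q_allow = 224/8180 = 0.02738 K/W
R_calcium silicate = R_tot − R_other = 0.01833 K/W
L = R·k·A = 0.01833×0.0737×16.5

L ≈ 22.3 mm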